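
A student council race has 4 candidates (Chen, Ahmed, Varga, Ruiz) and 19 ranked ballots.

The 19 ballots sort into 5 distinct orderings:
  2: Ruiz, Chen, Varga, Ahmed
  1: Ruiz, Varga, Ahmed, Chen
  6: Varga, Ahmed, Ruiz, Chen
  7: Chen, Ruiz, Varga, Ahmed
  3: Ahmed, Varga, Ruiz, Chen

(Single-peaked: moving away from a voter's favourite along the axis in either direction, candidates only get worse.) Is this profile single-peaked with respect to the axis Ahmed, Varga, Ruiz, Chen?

Axis positions: Ahmed=1, Varga=2, Ruiz=3, Chen=4.
Type 1 (peak Ruiz at position 3): ranking walks positions 3-4-2-1, expanding outward from the peak — single-peaked.
Type 2 (peak Ruiz at position 3): ranking walks positions 3-2-1-4, expanding outward from the peak — single-peaked.
Type 3 (peak Varga at position 2): ranking walks positions 2-1-3-4, expanding outward from the peak — single-peaked.
Type 4 (peak Chen at position 4): ranking walks positions 4-3-2-1, expanding outward from the peak — single-peaked.
Type 5 (peak Ahmed at position 1): ranking walks positions 1-2-3-4, expanding outward from the peak — single-peaked.
Every ranking is single-peaked on this axis.

yes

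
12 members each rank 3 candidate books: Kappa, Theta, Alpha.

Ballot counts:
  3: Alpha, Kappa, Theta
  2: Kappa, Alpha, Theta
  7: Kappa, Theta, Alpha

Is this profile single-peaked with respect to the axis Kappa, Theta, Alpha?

no

Axis positions: Kappa=1, Theta=2, Alpha=3.
Type 1: ranking walks positions 3-1-2; Kappa is ranked above Theta even though Theta lies between Kappa and the peak Alpha on the axis — preferences dip and rise again. Not single-peaked.
Type 2: ranking walks positions 1-3-2; Alpha is ranked above Theta even though Theta lies between Alpha and the peak Kappa on the axis — preferences dip and rise again. Not single-peaked.
Type 3 (peak Kappa at position 1): ranking walks positions 1-2-3, expanding outward from the peak — single-peaked.
Type 1 violates single-peakedness, so the profile is not single-peaked on this axis.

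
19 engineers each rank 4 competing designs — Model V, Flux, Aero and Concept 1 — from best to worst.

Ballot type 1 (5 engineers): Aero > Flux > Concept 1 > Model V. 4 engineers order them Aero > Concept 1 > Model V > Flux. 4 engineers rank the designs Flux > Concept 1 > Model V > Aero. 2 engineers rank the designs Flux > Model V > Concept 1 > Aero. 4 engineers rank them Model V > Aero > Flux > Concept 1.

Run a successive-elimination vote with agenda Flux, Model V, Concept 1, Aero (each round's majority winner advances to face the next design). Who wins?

Round 1: Flux vs Model V — 11–8, Flux advances.
Round 2: Flux vs Concept 1 — 15–4, Flux advances.
Round 3: Flux vs Aero — 6–13, Aero advances.
Aero survives the agenda.

Aero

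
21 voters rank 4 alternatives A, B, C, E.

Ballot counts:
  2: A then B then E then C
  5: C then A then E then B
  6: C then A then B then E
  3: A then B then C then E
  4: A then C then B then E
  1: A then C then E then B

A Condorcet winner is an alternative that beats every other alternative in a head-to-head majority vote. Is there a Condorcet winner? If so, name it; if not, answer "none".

Pairwise majorities:
A vs B: 21 to 0, A.
A vs C: 2+3+4+1 = 10 for A, 11 for C — C by 11–10.
A vs E: A is ranked higher on 2+5+6+3+4+1 = 21 ballots, E on 0. A wins 21–0.
B vs C: 5 to 16, C.
B vs E: B is ranked higher on 2+6+3+4 = 15 ballots, E on 6. B wins 15–6.
C vs E: 5+6+3+4+1 = 19 for C, 2 for E — C by 19–2.
Only C has no losses; C is the Condorcet winner.

C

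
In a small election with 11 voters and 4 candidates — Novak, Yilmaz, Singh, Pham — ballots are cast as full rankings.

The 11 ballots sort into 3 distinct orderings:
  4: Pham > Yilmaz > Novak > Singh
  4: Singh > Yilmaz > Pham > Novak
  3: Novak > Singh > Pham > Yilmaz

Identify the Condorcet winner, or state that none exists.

none

Check each pair by majority over 11 ballots:
Novak vs Yilmaz: 3 for Novak, 8 for Yilmaz — Yilmaz by 8–3.
Novak vs Singh: 4+3 = 7 for Novak, 4 for Singh — Novak by 7–4.
Novak vs Pham: Novak preferred on 3 ballots; Pham wins 8–3.
Yilmaz vs Singh: 4 for Yilmaz, 7 for Singh — Singh by 7–4.
Yilmaz vs Pham: 4 to 7, Pham.
Singh vs Pham: 7 to 4, Singh.
Each candidate drops at least one matchup (Novak loses to Yilmaz; Yilmaz loses to Singh; Singh loses to Novak; Pham loses to Singh); the cycle Novak beats Singh beats Yilmaz beats Novak rules out a Condorcet winner.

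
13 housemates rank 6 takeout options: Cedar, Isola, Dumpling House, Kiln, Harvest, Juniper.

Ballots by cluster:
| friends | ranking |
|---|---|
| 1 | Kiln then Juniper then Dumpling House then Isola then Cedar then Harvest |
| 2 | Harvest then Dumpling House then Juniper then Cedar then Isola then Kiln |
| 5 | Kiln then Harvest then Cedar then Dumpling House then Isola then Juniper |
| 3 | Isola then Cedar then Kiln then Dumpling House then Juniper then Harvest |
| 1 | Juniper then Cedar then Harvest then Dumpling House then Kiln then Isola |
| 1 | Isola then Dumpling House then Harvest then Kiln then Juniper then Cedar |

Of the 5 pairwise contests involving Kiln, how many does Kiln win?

Kiln against each rival (13 friends):
Kiln vs Cedar: Kiln wins 7–6.
Kiln vs Isola: Kiln, 7–6.
Kiln vs Dumpling House: 1+5+3 = 9 for Kiln, 4 for Dumpling House — Kiln by 9–4.
Kiln vs Harvest: Kiln preferred on 1+5+3 = 9 ballots; Kiln wins 9–4.
Kiln vs Juniper: Kiln is ranked higher on 1+5+3+1 = 10 ballots, Juniper on 3. Kiln wins 10–3.
Kiln beats Cedar, Isola, Dumpling House, Harvest, Juniper — 5 pairwise wins.

5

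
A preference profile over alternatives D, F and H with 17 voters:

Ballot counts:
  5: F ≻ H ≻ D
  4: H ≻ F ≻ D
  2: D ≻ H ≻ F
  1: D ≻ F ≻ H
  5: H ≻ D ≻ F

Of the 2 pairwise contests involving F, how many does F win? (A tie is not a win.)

1

F against each rival (17 voters):
F–D: F 9–8.
F–H: H 11–6.
F beats D; loses to H — 1 pairwise win.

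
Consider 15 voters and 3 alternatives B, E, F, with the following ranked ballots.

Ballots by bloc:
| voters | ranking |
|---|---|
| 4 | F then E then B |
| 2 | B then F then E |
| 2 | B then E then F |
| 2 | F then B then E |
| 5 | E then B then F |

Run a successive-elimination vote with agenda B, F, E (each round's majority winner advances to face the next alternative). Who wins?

Round 1: B vs F — 9–6, B advances.
Round 2: B vs E — 6–9, E advances.
The agenda winner is E.

E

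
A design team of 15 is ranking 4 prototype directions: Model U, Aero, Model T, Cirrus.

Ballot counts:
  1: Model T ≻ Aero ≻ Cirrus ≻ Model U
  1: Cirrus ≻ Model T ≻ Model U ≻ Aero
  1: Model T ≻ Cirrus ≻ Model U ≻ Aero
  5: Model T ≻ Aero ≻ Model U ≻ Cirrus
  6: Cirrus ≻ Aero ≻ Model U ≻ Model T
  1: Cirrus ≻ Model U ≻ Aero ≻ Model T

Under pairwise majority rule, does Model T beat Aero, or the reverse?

Model T

Ballots ranking Model T above Aero: 1 + 1 + 1 + 5 = 8.
Ballots ranking Aero above Model T: 15 − 8 = 7.
Model T wins the head-to-head 8–7.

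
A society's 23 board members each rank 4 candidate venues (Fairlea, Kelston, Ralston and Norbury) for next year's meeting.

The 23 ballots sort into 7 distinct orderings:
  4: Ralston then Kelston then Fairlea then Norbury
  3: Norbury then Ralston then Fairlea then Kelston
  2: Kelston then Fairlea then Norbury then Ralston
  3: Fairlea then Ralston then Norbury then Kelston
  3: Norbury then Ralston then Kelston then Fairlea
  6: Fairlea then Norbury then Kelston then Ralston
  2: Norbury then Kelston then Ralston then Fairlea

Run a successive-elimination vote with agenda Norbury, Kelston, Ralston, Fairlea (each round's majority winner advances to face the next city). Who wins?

Round 1: Norbury vs Kelston — 17–6, Norbury advances.
Round 2: Norbury vs Ralston — 16–7, Norbury advances.
Round 3: Norbury vs Fairlea — 8–15, Fairlea advances.
The agenda winner is Fairlea.

Fairlea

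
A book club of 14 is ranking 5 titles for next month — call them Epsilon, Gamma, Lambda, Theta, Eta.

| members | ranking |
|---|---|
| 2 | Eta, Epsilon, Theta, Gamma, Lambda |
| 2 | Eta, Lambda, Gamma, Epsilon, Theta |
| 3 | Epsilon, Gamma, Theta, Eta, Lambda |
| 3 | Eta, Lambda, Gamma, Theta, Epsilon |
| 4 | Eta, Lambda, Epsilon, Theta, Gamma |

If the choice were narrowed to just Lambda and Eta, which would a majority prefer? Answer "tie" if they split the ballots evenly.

Eta

No ballot ranks Lambda above Eta: 0.
Ballots ranking Eta above Lambda: 14 − 0 = 14.
Eta wins the head-to-head 14–0.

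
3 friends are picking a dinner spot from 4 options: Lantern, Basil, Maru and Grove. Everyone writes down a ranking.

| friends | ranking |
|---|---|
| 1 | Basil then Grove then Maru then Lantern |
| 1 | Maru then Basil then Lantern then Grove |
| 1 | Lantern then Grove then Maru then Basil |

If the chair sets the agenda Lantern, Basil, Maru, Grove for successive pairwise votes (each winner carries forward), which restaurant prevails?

Round 1: Lantern vs Basil — 1–2, Basil advances.
Round 2: Basil vs Maru — 1–2, Maru advances.
Round 3: Maru vs Grove — 1–2, Grove advances.
Grove survives the agenda.

Grove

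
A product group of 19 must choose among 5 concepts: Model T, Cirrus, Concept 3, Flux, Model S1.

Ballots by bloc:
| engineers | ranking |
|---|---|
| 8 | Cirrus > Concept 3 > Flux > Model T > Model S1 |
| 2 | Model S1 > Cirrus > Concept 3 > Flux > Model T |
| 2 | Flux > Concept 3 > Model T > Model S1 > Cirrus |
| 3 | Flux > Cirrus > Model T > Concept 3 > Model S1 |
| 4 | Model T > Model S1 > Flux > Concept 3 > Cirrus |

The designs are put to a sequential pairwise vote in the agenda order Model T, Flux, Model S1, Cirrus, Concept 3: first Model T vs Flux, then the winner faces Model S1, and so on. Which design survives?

Cirrus

Round 1: Model T vs Flux — 4–15, Flux advances.
Round 2: Flux vs Model S1 — 13–6, Flux advances.
Round 3: Flux vs Cirrus — 9–10, Cirrus advances.
Round 4: Cirrus vs Concept 3 — 13–6, Cirrus advances.
The agenda winner is Cirrus.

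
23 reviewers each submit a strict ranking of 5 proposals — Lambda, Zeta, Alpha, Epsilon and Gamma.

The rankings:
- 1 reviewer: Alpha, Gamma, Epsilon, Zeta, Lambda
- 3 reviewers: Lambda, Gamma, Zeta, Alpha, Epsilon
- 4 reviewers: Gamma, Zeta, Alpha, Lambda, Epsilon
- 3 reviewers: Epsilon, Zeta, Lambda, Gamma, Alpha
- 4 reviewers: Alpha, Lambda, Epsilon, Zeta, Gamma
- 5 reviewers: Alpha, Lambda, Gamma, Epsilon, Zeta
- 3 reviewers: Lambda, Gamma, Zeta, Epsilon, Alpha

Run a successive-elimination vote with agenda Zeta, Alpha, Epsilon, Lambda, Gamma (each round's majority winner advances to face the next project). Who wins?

Lambda

Round 1: Zeta vs Alpha — 13–10, Zeta advances.
Round 2: Zeta vs Epsilon — 10–13, Epsilon advances.
Round 3: Epsilon vs Lambda — 4–19, Lambda advances.
Round 4: Lambda vs Gamma — 18–5, Lambda advances.
The agenda winner is Lambda.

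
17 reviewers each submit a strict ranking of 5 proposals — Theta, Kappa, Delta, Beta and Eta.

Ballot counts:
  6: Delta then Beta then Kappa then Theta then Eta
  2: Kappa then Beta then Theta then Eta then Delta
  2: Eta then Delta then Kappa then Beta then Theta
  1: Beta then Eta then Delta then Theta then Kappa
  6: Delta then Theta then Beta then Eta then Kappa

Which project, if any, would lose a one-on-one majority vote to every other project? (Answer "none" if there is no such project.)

none

Pairwise majorities:
Theta vs Kappa: 1+6 = 7 for Theta, 10 for Kappa — Kappa by 10–7.
Theta vs Delta: Theta preferred on 2 ballots; Delta wins 15–2.
Theta–Beta: Beta 11–6.
Theta–Eta: Theta 14–3.
Kappa vs Delta: Delta wins 15–2.
Kappa–Beta: Beta 13–4.
Kappa vs Eta: Eta wins 9–8.
Delta vs Beta: Delta wins 14–3.
Delta vs Eta: Delta, 12–5.
Beta vs Eta: Beta is ranked higher on 6+2+1+6 = 15 ballots, Eta on 2. Beta wins 15–2.
Every project wins at least one matchup (Theta beats Eta; Kappa beats Theta; Delta beats Theta; Beta beats Theta; Eta beats Kappa), so there is no Condorcet loser.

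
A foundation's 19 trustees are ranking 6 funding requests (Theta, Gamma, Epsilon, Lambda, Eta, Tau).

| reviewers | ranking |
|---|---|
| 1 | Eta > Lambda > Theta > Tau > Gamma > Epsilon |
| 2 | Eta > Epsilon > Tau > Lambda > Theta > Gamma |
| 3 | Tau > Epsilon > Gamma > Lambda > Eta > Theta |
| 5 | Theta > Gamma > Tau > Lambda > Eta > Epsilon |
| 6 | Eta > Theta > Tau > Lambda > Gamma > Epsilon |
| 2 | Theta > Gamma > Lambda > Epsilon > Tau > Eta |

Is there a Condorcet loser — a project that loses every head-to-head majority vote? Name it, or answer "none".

Epsilon

Head-to-head results (19 reviewers):
Theta vs Gamma: Theta wins 16–3.
Theta–Epsilon: Theta 14–5.
Theta–Lambda: Theta 13–6.
Theta–Eta: Eta 12–7.
Theta–Tau: Theta 14–5.
Gamma vs Epsilon: Gamma is ranked higher on 1+5+6+2 = 14 ballots, Epsilon on 5. Gamma wins 14–5.
Gamma–Lambda: Gamma 10–9.
Gamma vs Eta: Gamma, 10–9.
Gamma vs Tau: Tau, 12–7.
Epsilon vs Lambda: Epsilon preferred on 2+3 = 5 ballots; Lambda wins 14–5.
Epsilon vs Eta: Epsilon preferred on 3+2 = 5 ballots; Eta wins 14–5.
Epsilon vs Tau: Tau wins 15–4.
Lambda vs Eta: Lambda, 10–9.
Lambda vs Tau: 3 to 16, Tau.
Eta vs Tau: Tau wins 10–9.
Epsilon is beaten in every head-to-head and is the Condorcet loser.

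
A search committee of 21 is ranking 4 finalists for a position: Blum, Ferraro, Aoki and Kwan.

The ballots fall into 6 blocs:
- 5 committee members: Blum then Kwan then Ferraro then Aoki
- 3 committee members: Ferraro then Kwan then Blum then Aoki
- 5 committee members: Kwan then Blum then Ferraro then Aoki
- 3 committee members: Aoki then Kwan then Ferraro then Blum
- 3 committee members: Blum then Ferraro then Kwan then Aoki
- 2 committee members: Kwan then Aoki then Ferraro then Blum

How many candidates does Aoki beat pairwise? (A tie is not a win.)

0

Aoki against each rival (21 committee members):
Aoki vs Blum: Aoki is ranked higher on 3+2 = 5 ballots, Blum on 16. Blum wins 16–5.
Aoki vs Ferraro: 5 to 16, Ferraro.
Aoki vs Kwan: Kwan, 18–3.
Aoki beats no one; loses to Blum, Ferraro, Kwan — 0 pairwise wins.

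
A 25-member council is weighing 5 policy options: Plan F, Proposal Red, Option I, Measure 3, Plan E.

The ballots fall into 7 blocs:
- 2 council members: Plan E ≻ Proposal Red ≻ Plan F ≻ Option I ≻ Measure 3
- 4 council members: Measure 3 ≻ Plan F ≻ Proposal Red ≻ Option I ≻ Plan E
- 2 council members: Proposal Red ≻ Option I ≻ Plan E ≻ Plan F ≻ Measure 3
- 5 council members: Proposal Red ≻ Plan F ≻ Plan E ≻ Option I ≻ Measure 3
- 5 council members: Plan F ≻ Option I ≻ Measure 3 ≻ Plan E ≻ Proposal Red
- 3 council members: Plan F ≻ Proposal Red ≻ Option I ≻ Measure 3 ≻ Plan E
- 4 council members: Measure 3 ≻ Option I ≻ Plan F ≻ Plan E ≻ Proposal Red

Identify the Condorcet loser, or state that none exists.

Plan E

Head-to-head results (25 council members):
Plan F–Proposal Red: Plan F 16–9.
Plan F vs Option I: Plan F preferred on 2+4+5+5+3 = 19 ballots; Plan F wins 19–6.
Plan F vs Measure 3: Plan F wins 17–8.
Plan F vs Plan E: 4+5+5+3+4 = 21 for Plan F, 4 for Plan E — Plan F by 21–4.
Proposal Red vs Option I: 2+4+2+5+3 = 16 for Proposal Red, 9 for Option I — Proposal Red by 16–9.
Proposal Red vs Measure 3: Proposal Red is ranked higher on 2+2+5+3 = 12 ballots, Measure 3 on 13. Measure 3 wins 13–12.
Proposal Red vs Plan E: Proposal Red, 14–11.
Option I vs Measure 3: Option I preferred on 2+2+5+5+3 = 17 ballots; Option I wins 17–8.
Option I vs Plan E: Option I preferred on 4+2+5+3+4 = 18 ballots; Option I wins 18–7.
Measure 3 vs Plan E: Measure 3, 16–9.
Only Plan E has no wins; Plan E is the Condorcet loser.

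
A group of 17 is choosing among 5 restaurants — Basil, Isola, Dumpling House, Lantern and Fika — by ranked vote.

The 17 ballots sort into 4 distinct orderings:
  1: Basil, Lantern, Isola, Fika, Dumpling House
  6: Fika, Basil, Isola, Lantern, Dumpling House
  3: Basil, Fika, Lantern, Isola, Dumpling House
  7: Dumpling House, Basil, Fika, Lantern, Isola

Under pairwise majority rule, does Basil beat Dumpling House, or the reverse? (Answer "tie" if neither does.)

Basil

Ballots ranking Basil above Dumpling House: 1 + 6 + 3 = 10.
Ballots ranking Dumpling House above Basil: 17 − 10 = 7.
Basil wins the head-to-head 10–7.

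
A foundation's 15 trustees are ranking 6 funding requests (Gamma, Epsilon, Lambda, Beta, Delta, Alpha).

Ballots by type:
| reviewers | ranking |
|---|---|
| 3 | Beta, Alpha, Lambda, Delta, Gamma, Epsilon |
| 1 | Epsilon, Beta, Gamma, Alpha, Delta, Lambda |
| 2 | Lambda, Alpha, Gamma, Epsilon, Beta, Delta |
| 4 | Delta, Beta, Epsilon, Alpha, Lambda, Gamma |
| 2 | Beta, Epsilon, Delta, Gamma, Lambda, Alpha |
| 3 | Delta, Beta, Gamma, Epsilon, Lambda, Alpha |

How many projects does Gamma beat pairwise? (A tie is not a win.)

Gamma against each rival (15 reviewers):
Gamma vs Epsilon: Gamma, 8–7.
Gamma vs Lambda: Lambda, 9–6.
Gamma vs Beta: Beta, 13–2.
Gamma vs Delta: Delta, 12–3.
Gamma vs Alpha: Gamma preferred on 1+2+3 = 6 ballots; Alpha wins 9–6.
Gamma beats Epsilon; loses to Lambda, Beta, Delta, Alpha — 1 pairwise win.

1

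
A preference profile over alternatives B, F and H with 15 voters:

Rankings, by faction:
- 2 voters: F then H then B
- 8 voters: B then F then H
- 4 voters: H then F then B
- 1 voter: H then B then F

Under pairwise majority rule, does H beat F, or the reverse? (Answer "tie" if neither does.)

F

Ballots ranking H above F: 4 + 1 = 5.
Ballots ranking F above H: 15 − 5 = 10.
F wins the head-to-head 10–5.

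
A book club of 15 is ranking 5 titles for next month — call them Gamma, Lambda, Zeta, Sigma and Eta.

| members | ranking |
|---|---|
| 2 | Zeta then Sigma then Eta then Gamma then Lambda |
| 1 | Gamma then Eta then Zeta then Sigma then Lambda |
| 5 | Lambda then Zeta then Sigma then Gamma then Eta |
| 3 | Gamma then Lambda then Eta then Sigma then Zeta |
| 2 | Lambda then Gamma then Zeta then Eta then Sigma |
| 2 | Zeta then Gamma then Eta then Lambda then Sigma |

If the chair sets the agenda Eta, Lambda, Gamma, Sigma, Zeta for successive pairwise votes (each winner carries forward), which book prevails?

Round 1: Eta vs Lambda — 5–10, Lambda advances.
Round 2: Lambda vs Gamma — 7–8, Gamma advances.
Round 3: Gamma vs Sigma — 8–7, Gamma advances.
Round 4: Gamma vs Zeta — 6–9, Zeta advances.
Zeta survives the agenda.

Zeta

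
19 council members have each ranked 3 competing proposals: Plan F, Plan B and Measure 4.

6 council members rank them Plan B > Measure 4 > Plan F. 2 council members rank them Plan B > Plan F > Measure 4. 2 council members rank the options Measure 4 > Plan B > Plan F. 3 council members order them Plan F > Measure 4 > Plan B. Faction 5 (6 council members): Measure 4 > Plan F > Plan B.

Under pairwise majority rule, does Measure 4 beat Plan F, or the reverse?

Ballots ranking Measure 4 above Plan F: 6 + 2 + 6 = 14.
Ballots ranking Plan F above Measure 4: 19 − 14 = 5.
Measure 4 wins the head-to-head 14–5.

Measure 4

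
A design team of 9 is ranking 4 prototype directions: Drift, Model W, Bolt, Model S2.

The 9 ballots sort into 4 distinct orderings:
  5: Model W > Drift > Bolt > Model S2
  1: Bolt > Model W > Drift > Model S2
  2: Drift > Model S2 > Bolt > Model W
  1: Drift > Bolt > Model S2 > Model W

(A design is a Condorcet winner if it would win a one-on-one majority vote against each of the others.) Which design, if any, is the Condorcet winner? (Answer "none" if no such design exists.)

Head-to-head results (9 engineers):
Drift vs Model W: Model W, 6–3.
Drift vs Bolt: Drift is ranked higher on 5+2+1 = 8 ballots, Bolt on 1. Drift wins 8–1.
Drift vs Model S2: 9 to 0, Drift.
Model W vs Bolt: Model W preferred on 5 ballots; Model W wins 5–4.
Model W vs Model S2: Model W is ranked higher on 5+1 = 6 ballots, Model S2 on 3. Model W wins 6–3.
Bolt vs Model S2: Bolt wins 7–2.
Model W defeats every rival head-to-head and is the Condorcet winner.

Model W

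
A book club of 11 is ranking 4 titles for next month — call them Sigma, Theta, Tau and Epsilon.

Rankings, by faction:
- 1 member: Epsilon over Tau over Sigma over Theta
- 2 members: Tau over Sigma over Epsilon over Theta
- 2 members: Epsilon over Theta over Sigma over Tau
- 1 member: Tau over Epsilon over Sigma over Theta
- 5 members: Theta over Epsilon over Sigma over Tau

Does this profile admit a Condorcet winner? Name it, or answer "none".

Pairwise majorities:
Sigma vs Theta: Sigma is ranked higher on 1+2+1 = 4 ballots, Theta on 7. Theta wins 7–4.
Sigma vs Tau: 2+5 = 7 for Sigma, 4 for Tau — Sigma by 7–4.
Sigma vs Epsilon: 2 for Sigma, 9 for Epsilon — Epsilon by 9–2.
Theta vs Tau: Theta preferred on 2+5 = 7 ballots; Theta wins 7–4.
Theta vs Epsilon: 5 to 6, Epsilon.
Tau vs Epsilon: 3 to 8, Epsilon.
Epsilon wins every pairwise contest, so Epsilon is the Condorcet winner.

Epsilon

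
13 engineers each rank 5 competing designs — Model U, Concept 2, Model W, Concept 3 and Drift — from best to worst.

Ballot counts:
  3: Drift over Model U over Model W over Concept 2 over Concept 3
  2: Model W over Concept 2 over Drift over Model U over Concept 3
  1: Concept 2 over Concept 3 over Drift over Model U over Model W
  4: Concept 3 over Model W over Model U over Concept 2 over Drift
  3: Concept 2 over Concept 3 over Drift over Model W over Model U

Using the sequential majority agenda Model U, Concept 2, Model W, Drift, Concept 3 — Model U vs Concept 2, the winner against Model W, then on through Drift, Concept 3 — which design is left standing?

Round 1: Model U vs Concept 2 — 7–6, Model U advances.
Round 2: Model U vs Model W — 4–9, Model W advances.
Round 3: Model W vs Drift — 6–7, Drift advances.
Round 4: Drift vs Concept 3 — 5–8, Concept 3 advances.
Concept 3 survives the agenda.

Concept 3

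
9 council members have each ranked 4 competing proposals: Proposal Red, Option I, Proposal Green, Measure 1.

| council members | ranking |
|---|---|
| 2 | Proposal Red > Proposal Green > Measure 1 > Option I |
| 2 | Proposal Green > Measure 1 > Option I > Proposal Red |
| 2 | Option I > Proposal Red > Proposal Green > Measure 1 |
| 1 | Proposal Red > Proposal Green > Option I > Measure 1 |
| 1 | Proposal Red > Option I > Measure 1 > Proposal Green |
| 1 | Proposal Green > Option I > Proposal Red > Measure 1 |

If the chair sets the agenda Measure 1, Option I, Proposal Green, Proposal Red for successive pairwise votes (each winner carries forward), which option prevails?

Round 1: Measure 1 vs Option I — 4–5, Option I advances.
Round 2: Option I vs Proposal Green — 3–6, Proposal Green advances.
Round 3: Proposal Green vs Proposal Red — 3–6, Proposal Red advances.
Proposal Red survives the agenda.

Proposal Red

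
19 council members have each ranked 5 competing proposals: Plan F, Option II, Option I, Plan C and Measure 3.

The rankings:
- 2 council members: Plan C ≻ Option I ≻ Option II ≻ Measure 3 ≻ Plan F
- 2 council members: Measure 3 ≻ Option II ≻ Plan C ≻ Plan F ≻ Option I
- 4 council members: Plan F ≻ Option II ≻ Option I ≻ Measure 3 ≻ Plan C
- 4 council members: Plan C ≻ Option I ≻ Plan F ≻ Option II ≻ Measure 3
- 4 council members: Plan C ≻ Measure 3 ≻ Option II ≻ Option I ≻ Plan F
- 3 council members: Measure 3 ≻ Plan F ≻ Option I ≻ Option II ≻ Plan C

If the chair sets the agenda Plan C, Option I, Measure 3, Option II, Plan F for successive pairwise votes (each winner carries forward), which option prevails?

Round 1: Plan C vs Option I — 12–7, Plan C advances.
Round 2: Plan C vs Measure 3 — 10–9, Plan C advances.
Round 3: Plan C vs Option II — 10–9, Plan C advances.
Round 4: Plan C vs Plan F — 12–7, Plan C advances.
The agenda winner is Plan C.

Plan C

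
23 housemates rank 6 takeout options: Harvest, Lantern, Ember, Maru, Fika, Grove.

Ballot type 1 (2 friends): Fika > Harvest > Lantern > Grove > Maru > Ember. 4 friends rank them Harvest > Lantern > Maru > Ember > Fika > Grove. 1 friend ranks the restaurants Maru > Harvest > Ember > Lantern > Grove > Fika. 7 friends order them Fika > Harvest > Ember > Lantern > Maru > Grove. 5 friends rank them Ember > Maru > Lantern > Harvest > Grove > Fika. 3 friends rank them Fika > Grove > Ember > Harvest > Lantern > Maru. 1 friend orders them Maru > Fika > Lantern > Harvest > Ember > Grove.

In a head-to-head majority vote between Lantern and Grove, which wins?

Ballots ranking Lantern above Grove: 2 + 4 + 1 + 7 + 5 + 1 = 20.
Ballots ranking Grove above Lantern: 23 − 20 = 3.
Lantern wins the head-to-head 20–3.

Lantern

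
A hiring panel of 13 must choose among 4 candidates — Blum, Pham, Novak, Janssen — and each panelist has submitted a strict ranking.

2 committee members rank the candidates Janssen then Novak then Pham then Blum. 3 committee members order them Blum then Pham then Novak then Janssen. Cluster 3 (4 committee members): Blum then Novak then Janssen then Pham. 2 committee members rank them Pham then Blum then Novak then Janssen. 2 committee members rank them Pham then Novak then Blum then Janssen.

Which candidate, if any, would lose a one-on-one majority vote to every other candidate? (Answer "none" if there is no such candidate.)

Head-to-head results (13 committee members):
Blum vs Pham: 7 to 6, Blum.
Blum vs Novak: 3+4+2 = 9 for Blum, 4 for Novak — Blum by 9–4.
Blum vs Janssen: Blum, 11–2.
Pham vs Novak: Pham, 7–6.
Pham–Janssen: Pham 7–6.
Novak vs Janssen: Novak is ranked higher on 3+4+2+2 = 11 ballots, Janssen on 2. Novak wins 11–2.
Only Janssen has no wins; Janssen is the Condorcet loser.

Janssen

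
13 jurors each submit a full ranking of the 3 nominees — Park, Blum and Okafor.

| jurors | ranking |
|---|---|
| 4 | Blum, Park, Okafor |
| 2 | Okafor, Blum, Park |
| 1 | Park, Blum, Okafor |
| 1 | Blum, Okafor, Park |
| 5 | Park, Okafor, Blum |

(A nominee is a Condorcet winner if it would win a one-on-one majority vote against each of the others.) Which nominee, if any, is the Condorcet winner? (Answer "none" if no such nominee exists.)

Head-to-head results (13 jurors):
Park–Blum: Blum 7–6.
Park–Okafor: Park 10–3.
Blum–Okafor: Okafor 7–6.
Every nominee loses at least once (Park loses to Blum; Blum loses to Okafor; Okafor loses to Park). The majority relation contains the cycle Park → Okafor → Blum → Park, so there is no Condorcet winner.

none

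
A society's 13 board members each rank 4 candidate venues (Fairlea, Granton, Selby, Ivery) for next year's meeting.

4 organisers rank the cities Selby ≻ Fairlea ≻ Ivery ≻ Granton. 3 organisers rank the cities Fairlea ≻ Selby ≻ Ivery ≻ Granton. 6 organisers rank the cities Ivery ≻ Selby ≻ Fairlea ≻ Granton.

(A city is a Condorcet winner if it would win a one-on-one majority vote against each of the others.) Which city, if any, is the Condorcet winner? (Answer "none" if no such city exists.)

Selby

Pairwise majorities:
Fairlea vs Granton: Fairlea is ranked higher on 4+3+6 = 13 ballots, Granton on 0. Fairlea wins 13–0.
Fairlea vs Selby: 3 for Fairlea, 10 for Selby — Selby by 10–3.
Fairlea vs Ivery: 7 to 6, Fairlea.
Granton vs Selby: 0 to 13, Selby.
Granton vs Ivery: Granton preferred on 0 ballots; Ivery wins 13–0.
Selby vs Ivery: Selby is ranked higher on 4+3 = 7 ballots, Ivery on 6. Selby wins 7–6.
Selby defeats every rival head-to-head and is the Condorcet winner.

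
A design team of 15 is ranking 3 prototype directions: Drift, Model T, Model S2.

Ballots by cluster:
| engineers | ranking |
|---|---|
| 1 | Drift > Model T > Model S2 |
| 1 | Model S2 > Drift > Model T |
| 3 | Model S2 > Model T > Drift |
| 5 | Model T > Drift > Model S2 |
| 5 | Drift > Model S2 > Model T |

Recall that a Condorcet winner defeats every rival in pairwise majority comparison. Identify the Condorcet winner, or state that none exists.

Pairwise majorities:
Drift vs Model T: Model T, 8–7.
Drift–Model S2: Drift 11–4.
Model T–Model S2: Model S2 9–6.
No design is unbeaten: Drift loses to Model T; Model T loses to Model S2; Model S2 loses to Drift. In particular Drift → Model S2 → Model T → Drift is a majority cycle — no Condorcet winner exists.

none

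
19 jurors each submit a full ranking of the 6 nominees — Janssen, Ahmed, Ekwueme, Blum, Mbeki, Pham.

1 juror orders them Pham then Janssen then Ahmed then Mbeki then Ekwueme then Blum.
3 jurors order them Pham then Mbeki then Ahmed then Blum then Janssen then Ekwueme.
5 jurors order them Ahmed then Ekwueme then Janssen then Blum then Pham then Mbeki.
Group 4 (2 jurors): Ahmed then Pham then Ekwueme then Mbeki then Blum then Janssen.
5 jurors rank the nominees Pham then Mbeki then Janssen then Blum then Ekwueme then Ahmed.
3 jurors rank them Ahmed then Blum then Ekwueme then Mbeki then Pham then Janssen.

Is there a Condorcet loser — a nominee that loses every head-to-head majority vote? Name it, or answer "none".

none

Head-to-head results (19 jurors):
Janssen–Ahmed: Ahmed 13–6.
Janssen vs Ekwueme: Janssen preferred on 1+3+5 = 9 ballots; Ekwueme wins 10–9.
Janssen vs Blum: Janssen, 11–8.
Janssen vs Mbeki: Mbeki, 13–6.
Janssen vs Pham: 5 for Janssen, 14 for Pham — Pham by 14–5.
Ahmed vs Ekwueme: Ahmed preferred on 1+3+5+2+3 = 14 ballots; Ahmed wins 14–5.
Ahmed vs Blum: Ahmed preferred on 1+3+5+2+3 = 14 ballots; Ahmed wins 14–5.
Ahmed–Mbeki: Ahmed 11–8.
Ahmed vs Pham: Ahmed preferred on 5+2+3 = 10 ballots; Ahmed wins 10–9.
Ekwueme vs Blum: Blum wins 11–8.
Ekwueme vs Mbeki: Ekwueme, 10–9.
Ekwueme vs Pham: Pham, 11–8.
Blum vs Mbeki: 8 to 11, Mbeki.
Blum vs Pham: Blum preferred on 5+3 = 8 ballots; Pham wins 11–8.
Mbeki–Pham: Pham 16–3.
Each nominee has at least one pairwise win (Janssen beats Blum; Ahmed beats Janssen; Ekwueme beats Janssen; Blum beats Ekwueme; Mbeki beats Janssen; Pham beats Janssen) — no Condorcet loser.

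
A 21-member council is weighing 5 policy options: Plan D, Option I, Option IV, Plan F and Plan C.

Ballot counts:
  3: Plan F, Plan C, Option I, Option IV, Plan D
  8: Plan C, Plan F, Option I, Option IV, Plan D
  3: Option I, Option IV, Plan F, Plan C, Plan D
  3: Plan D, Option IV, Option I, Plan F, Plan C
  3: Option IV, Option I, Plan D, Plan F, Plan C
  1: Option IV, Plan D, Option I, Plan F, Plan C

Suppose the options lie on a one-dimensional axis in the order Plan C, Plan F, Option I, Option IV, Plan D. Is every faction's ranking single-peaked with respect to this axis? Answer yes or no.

Axis positions: Plan C=1, Plan F=2, Option I=3, Option IV=4, Plan D=5.
Faction 1 (peak Plan F at position 2): ranking walks positions 2-1-3-4-5, expanding outward from the peak — single-peaked.
Faction 2 (peak Plan C at position 1): ranking walks positions 1-2-3-4-5, expanding outward from the peak — single-peaked.
Faction 3 (peak Option I at position 3): ranking walks positions 3-4-2-1-5, expanding outward from the peak — single-peaked.
Faction 4 (peak Plan D at position 5): ranking walks positions 5-4-3-2-1, expanding outward from the peak — single-peaked.
Faction 5 (peak Option IV at position 4): ranking walks positions 4-3-5-2-1, expanding outward from the peak — single-peaked.
Faction 6 (peak Option IV at position 4): ranking walks positions 4-5-3-2-1, expanding outward from the peak — single-peaked.
Every ranking is single-peaked on this axis.

yes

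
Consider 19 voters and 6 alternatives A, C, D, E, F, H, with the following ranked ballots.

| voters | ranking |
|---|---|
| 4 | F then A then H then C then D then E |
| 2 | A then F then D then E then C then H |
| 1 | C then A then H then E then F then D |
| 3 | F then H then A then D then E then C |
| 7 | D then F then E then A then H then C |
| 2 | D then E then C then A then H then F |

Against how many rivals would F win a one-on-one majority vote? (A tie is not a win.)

5

F against each rival (19 voters):
F vs A: F wins 14–5.
F–C: F 16–3.
F vs D: 10 to 9, F.
F vs E: F wins 16–3.
F vs H: F, 16–3.
F beats A, C, D, E, H — 5 pairwise wins.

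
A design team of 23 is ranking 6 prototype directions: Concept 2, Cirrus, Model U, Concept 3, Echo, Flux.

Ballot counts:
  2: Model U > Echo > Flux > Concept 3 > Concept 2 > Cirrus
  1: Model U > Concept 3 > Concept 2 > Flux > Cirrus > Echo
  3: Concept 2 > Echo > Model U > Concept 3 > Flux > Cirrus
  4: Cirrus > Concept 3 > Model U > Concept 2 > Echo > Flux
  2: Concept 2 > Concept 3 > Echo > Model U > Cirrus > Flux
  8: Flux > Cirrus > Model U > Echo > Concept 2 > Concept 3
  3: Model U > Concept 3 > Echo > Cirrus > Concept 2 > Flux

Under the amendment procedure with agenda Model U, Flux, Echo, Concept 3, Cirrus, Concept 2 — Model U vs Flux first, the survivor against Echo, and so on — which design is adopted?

Cirrus

Round 1: Model U vs Flux — 15–8, Model U advances.
Round 2: Model U vs Echo — 18–5, Model U advances.
Round 3: Model U vs Concept 3 — 17–6, Model U advances.
Round 4: Model U vs Cirrus — 11–12, Cirrus advances.
Round 5: Cirrus vs Concept 2 — 15–8, Cirrus advances.
The agenda winner is Cirrus.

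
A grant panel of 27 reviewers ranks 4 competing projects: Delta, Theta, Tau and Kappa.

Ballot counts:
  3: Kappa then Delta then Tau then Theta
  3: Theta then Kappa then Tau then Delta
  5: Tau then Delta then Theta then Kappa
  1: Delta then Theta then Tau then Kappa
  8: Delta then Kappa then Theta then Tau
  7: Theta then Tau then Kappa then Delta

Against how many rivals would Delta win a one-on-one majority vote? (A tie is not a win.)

2

Delta against each rival (27 reviewers):
Delta vs Theta: 17 to 10, Delta.
Delta vs Tau: Delta preferred on 3+1+8 = 12 ballots; Tau wins 15–12.
Delta vs Kappa: Delta preferred on 5+1+8 = 14 ballots; Delta wins 14–13.
Delta beats Theta, Kappa; loses to Tau — 2 pairwise wins.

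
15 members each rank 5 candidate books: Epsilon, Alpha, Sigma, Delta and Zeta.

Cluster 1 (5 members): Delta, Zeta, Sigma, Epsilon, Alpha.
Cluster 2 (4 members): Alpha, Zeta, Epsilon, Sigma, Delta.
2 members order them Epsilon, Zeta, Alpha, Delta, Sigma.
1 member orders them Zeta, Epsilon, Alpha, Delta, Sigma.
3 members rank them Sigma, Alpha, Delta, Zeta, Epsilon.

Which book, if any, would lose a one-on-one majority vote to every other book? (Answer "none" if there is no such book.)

none

Head-to-head results (15 members):
Epsilon vs Alpha: Epsilon preferred on 5+2+1 = 8 ballots; Epsilon wins 8–7.
Epsilon vs Sigma: 4+2+1 = 7 for Epsilon, 8 for Sigma — Sigma by 8–7.
Epsilon–Delta: Delta 8–7.
Epsilon vs Zeta: 2 for Epsilon, 13 for Zeta — Zeta by 13–2.
Alpha–Sigma: Sigma 8–7.
Alpha vs Delta: 10 to 5, Alpha.
Alpha–Zeta: Zeta 8–7.
Sigma vs Delta: Sigma is ranked higher on 4+3 = 7 ballots, Delta on 8. Delta wins 8–7.
Sigma vs Zeta: Zeta, 12–3.
Delta vs Zeta: 8 to 7, Delta.
No book is winless: Epsilon beats Alpha; Alpha beats Delta; Sigma beats Epsilon; Delta beats Epsilon; Zeta beats Epsilon. There is no Condorcet loser.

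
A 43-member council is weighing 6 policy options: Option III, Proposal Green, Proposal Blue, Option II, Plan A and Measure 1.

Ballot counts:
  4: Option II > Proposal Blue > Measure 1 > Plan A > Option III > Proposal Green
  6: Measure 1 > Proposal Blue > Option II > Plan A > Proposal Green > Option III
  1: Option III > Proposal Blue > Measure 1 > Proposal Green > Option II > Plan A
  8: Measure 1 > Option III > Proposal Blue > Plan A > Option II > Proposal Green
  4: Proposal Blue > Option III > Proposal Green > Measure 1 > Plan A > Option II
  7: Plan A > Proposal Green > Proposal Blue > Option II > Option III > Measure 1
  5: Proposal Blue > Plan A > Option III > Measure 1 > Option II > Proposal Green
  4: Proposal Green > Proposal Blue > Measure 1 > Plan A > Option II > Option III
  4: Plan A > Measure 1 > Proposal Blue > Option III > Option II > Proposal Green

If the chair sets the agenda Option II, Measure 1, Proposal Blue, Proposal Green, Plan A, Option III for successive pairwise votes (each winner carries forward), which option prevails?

Round 1: Option II vs Measure 1 — 11–32, Measure 1 advances.
Round 2: Measure 1 vs Proposal Blue — 18–25, Proposal Blue advances.
Round 3: Proposal Blue vs Proposal Green — 32–11, Proposal Blue advances.
Round 4: Proposal Blue vs Plan A — 32–11, Proposal Blue advances.
Round 5: Proposal Blue vs Option III — 34–9, Proposal Blue advances.
The agenda winner is Proposal Blue.

Proposal Blue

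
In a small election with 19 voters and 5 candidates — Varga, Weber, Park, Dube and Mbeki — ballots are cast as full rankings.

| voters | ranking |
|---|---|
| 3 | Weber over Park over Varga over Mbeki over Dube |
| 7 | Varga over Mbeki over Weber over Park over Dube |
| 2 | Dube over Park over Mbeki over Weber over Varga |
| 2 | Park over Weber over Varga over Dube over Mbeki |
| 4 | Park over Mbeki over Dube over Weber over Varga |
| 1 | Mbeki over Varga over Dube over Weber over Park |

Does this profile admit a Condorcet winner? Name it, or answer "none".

Check each pair by majority over 19 ballots:
Varga vs Weber: 8 to 11, Weber.
Varga vs Park: 7+1 = 8 for Varga, 11 for Park — Park by 11–8.
Varga vs Dube: Varga wins 13–6.
Varga vs Mbeki: Varga wins 12–7.
Weber–Park: Weber 11–8.
Weber–Dube: Weber 12–7.
Weber vs Mbeki: Weber is ranked higher on 3+2 = 5 ballots, Mbeki on 14. Mbeki wins 14–5.
Park vs Dube: Park is ranked higher on 3+7+2+4 = 16 ballots, Dube on 3. Park wins 16–3.
Park vs Mbeki: Park wins 11–8.
Dube vs Mbeki: 2+2 = 4 for Dube, 15 for Mbeki — Mbeki by 15–4.
Every candidate loses at least once (Varga loses to Weber; Weber loses to Mbeki; Park loses to Weber; Dube loses to Varga; Mbeki loses to Varga). The majority relation contains the cycle Varga > Mbeki > Weber > Varga, so there is no Condorcet winner.

none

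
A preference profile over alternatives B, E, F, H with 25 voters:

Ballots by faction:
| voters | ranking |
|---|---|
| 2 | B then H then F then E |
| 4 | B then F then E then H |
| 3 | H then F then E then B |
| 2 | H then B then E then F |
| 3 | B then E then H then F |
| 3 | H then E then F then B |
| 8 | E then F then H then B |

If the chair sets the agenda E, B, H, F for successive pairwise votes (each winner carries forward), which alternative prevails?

E

Round 1: E vs B — 14–11, E advances.
Round 2: E vs H — 15–10, E advances.
Round 3: E vs F — 16–9, E advances.
The agenda winner is E.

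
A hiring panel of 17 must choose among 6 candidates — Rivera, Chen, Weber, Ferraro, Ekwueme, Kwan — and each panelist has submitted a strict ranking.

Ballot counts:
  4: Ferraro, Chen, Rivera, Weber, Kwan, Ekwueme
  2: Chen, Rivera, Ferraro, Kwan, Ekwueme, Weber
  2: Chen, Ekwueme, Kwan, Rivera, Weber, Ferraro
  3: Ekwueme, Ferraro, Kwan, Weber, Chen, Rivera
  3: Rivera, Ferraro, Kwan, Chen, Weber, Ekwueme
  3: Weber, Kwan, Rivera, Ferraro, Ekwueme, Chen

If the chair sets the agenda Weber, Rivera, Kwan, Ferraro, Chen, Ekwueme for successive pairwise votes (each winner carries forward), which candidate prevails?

Round 1: Weber vs Rivera — 6–11, Rivera advances.
Round 2: Rivera vs Kwan — 9–8, Rivera advances.
Round 3: Rivera vs Ferraro — 10–7, Rivera advances.
Round 4: Rivera vs Chen — 6–11, Chen advances.
Round 5: Chen vs Ekwueme — 11–6, Chen advances.
Chen survives the agenda.

Chen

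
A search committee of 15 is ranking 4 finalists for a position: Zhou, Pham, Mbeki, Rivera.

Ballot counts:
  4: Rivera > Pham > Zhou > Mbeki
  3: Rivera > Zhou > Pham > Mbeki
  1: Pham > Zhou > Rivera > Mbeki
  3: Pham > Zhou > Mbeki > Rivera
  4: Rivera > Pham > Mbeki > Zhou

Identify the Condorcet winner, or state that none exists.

Pairwise majorities:
Zhou vs Pham: Pham, 12–3.
Zhou–Mbeki: Zhou 11–4.
Zhou vs Rivera: Rivera, 11–4.
Pham–Mbeki: Pham 15–0.
Pham vs Rivera: Rivera wins 11–4.
Mbeki vs Rivera: Rivera wins 12–3.
Only Rivera has no losses; Rivera is the Condorcet winner.

Rivera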